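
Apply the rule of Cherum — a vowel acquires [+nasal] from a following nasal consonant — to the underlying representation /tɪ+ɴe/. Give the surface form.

[tɪ̃ɴe]

The vowel /ɪ/ is adjacent to the following nasal /ɴ/, so it acquires [+nasal] and surfaces as [ɪ̃].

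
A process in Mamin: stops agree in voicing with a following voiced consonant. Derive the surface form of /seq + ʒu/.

[seɢʒu]

The rule targets /q/ (voiceless uvular stop), which sits before the trigger /ʒ/ (voiced).
Changing only its voicing to voiced gives [ɢ] — the voiced uvular stop.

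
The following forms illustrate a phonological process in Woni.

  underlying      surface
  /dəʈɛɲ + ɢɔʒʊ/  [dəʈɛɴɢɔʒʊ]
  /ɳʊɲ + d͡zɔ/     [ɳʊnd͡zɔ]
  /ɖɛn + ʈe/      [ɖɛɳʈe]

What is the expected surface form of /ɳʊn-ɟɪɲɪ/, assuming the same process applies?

[ɳʊɲɟɪɲɪ]

The data show regressive place assimilation: /ɲ/ → [ɴ] before /ɢ/; /ɲ/ → [n] before /d͡z/; /n/ → [ɳ] before /ʈ/. In each pair only place changes, matching the following consonant, while manner and voice stay constant.
/n/ is a voiced alveolar nasal. The following trigger /ɟ/ is palatal, so /n/ must become palatal as well.
Changing only its place to palatal gives [ɲ] — the voiced palatal nasal.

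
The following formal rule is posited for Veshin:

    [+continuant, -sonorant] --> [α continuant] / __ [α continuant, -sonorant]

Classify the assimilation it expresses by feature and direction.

regressive manner assimilation

The rule copies [continuant] (continuancy) from the environment onto the target fricatives; since [±continuant] encodes the stop/fricative manner contrast, the assimilating dimension is manner.
The conditioning segment sits to the right of the focus bar, meaning the trigger follows the segment that changes — regressive assimilation.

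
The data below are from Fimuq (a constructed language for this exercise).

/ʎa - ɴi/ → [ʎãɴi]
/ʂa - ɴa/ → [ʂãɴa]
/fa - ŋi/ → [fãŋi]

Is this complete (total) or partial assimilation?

partial assimilation

The vowel /a/ surfaces as nasalised [ã] next to the following nasal /ɴ/ — it has acquired the [+nasal] feature of its neighbour.
The other form shows the same pattern: /a/ → [ã] before /ŋ/ — each time a vowel is nasalised next to a following nasal.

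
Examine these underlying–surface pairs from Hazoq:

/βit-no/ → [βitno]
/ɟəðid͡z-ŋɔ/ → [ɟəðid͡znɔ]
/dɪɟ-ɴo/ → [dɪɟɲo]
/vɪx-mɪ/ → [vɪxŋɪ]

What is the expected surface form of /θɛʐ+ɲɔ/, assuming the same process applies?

The data show progressive place assimilation: /ŋ/ → [n] after /d͡z/; /ɴ/ → [ɲ] after /ɟ/; /m/ → [ŋ] after /x/. In each pair only place changes, matching the preceding consonant, while manner and voice stay constant.
No alternation appears in [βitno]: there the adjacent consonants already agree in place (/n/ and /t/ are both alveolar), so this form is consistent with the same rule.
The rule targets /ɲ/ (voiced palatal nasal), which sits after the trigger /ʐ/ (retroflex).
A voiced retroflex nasal is [ɳ], so the surface segment is [ɳ].

[θɛʐɳɔ]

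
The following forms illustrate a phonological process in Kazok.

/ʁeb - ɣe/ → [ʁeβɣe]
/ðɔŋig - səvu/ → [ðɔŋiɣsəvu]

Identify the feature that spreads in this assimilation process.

manner

Underlying /b/ is realised as [β] next to /ɣ/; /ɣ/ itself does not change.
The change stop → fricative matches the manner of the following /ɣ/, identifying this as manner assimilation.
The same holds elsewhere in the data: /g/ → [ɣ] before /s/ (stop → fricative, matching a fricative) — only manner changes, and always toward the following segment.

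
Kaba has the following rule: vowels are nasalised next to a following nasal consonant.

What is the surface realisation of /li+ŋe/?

[lĩŋe]

/i/ sits next to the nasal /ŋ/ and is therefore nasalised to [ĩ].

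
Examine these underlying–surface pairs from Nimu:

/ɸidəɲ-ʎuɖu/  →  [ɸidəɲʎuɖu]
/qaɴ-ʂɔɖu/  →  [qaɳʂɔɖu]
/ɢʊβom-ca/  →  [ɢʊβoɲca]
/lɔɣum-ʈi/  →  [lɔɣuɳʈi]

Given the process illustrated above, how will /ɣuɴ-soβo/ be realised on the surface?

The data show regressive place assimilation: /ɴ/ → [ɳ] before /ʂ/; /m/ → [ɲ] before /c/; /m/ → [ɳ] before /ʈ/. In each pair only place changes, matching the following consonant, while manner and voice stay constant.
No alternation appears in [ɸidəɲʎuɖu]: there the adjacent consonants already agree in place (/ɲ/ and /ʎ/ are both palatal), so this form is consistent with the same rule.
/ɴ/ is a voiced uvular nasal. The following trigger /s/ is alveolar, so /ɴ/ must become alveolar as well.
Changing only its place to alveolar gives [n] — the voiced alveolar nasal.

[ɣunsoβo]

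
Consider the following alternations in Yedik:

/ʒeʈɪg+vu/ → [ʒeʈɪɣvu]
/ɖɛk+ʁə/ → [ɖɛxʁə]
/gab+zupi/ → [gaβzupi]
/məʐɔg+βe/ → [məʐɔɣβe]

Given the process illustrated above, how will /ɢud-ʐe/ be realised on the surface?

[ɢuzʐe]

The data show regressive manner assimilation: /g/ → [ɣ] before /v/; /k/ → [x] before /ʁ/; /b/ → [β] before /z/; /g/ → [ɣ] before /β/. In each pair only manner changes, matching the following consonant, while place and voice stay constant.
The rule targets /d/ (voiced alveolar stop), which sits before the trigger /ʐ/ (fricative).
Changing only its manner to fricative gives [z] — the voiced alveolar fricative.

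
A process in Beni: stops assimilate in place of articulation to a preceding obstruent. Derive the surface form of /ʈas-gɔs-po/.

/g/ is a voiced velar stop. The preceding trigger /s/ is alveolar, so /g/ must become alveolar as well.
Changing only its place to alveolar gives [d] — the voiced alveolar stop.
At the second juncture, /p/ likewise becomes [t] adjacent to /s/.

[ʈasdɔsto]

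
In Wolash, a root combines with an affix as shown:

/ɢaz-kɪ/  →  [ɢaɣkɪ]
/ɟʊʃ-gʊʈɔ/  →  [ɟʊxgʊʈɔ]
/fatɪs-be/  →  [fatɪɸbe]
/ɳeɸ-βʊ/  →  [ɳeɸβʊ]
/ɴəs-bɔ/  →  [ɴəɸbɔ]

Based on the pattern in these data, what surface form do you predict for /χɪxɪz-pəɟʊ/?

[χɪxɪβpəɟʊ]

The data show regressive place assimilation: /z/ → [ɣ] before /k/; /ʃ/ → [x] before /g/; /s/ → [ɸ] before /b/. In each pair only place changes, matching the following consonant, while manner and voice stay constant.
No alternation appears in [ɳeɸβʊ]: there the adjacent consonants already agree in place (/ɸ/ and /β/ are both bilabial), so this form is consistent with the same rule.
The rule targets /z/ (voiced alveolar fricative), which sits before the trigger /p/ (bilabial).
Changing only its place to bilabial gives [β] — the voiced bilabial fricative.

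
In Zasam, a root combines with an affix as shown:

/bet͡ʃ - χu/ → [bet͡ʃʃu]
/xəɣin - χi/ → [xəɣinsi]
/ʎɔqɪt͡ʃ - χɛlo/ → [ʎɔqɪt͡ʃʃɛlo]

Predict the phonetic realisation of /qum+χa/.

The data show progressive place assimilation: /χ/ → [ʃ] after /t͡ʃ/; /χ/ → [s] after /n/. In each pair only place changes, matching the preceding consonant, while manner and voice stay constant.
/χ/ is a voiceless uvular fricative. The preceding trigger /m/ is bilabial, so /χ/ must become bilabial as well.
Changing only its place to bilabial gives [ɸ] — the voiceless bilabial fricative.

[qumɸa]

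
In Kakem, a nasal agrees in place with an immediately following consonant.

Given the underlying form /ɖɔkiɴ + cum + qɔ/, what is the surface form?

[ɖɔkiɲcuɴqɔ]

The rule targets /ɴ/ (voiced uvular nasal), which sits before the trigger /c/ (palatal).
The voiced palatal nasal is [ɲ], so /ɴ/ → [ɲ].
The same rule applies at the second boundary: /m/ → [ɴ] next to /q/.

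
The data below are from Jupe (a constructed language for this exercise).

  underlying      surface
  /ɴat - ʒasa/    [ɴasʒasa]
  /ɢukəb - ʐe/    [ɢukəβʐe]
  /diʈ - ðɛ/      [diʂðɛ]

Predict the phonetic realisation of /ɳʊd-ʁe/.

[ɳʊzʁe]

The data show regressive manner assimilation: /t/ → [s] before /ʒ/; /b/ → [β] before /ʐ/; /ʈ/ → [ʂ] before /ð/. In each pair only manner changes, matching the following consonant, while place and voice stay constant.
The rule targets /d/ (voiced alveolar stop), which sits before the trigger /ʁ/ (fricative).
The voiced alveolar fricative is [z], so /d/ → [z].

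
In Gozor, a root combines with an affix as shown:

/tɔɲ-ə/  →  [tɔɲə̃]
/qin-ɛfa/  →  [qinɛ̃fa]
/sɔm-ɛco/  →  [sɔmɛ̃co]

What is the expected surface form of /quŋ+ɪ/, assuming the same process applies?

The data show progressive nasality assimilation (vowel nasalisation): /ə/ → [ə̃] after /ɲ/; /ɛ/ → [ɛ̃] after /n/; /ɛ/ → [ɛ̃] after /m/ — a vowel is nasalised by an immediately preceding nasal consonant.
The vowel /ɪ/ is adjacent to the preceding nasal /ŋ/, so it acquires [+nasal] and surfaces as [ɪ̃].

[quŋɪ̃]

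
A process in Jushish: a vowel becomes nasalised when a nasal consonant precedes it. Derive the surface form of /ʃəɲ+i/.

The vowel /i/ is adjacent to the preceding nasal /ɲ/, so it acquires [+nasal] and surfaces as [ĩ].

[ʃəɲĩ]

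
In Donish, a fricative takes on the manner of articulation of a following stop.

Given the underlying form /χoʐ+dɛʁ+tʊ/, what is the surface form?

[χoɖdɛɢtʊ]

/ʐ/ is a voiced retroflex fricative. The following trigger /d/ is a stop, so /ʐ/ must become a stop as well.
The voiced retroflex stop is [ɖ], so /ʐ/ → [ɖ].
The same rule applies at the second boundary: /ʁ/ → [ɢ] next to /t/.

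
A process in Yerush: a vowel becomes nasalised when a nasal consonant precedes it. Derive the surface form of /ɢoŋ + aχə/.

[ɢoŋãχə]

The vowel /a/ is adjacent to the preceding nasal /ŋ/, so it acquires [+nasal] and surfaces as [ã].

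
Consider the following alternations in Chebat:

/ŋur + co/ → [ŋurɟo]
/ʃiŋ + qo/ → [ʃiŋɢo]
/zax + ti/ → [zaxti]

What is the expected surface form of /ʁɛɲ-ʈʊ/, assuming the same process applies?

[ʁɛɲɖʊ]

The data show progressive voicing assimilation: /c/ → [ɟ] after /r/; /q/ → [ɢ] after /ŋ/. In each pair only voicing changes, matching the preceding consonant, while place and manner stay constant.
No alternation appears in [zaxti]: there the adjacent consonants already agree in voicing (/t/ and /x/ are both voiceless), so this form is consistent with the same rule.
The rule targets /ʈ/ (voiceless retroflex stop), which sits after the trigger /ɲ/ (voiced).
The voiced retroflex stop is [ɖ], so /ʈ/ → [ɖ].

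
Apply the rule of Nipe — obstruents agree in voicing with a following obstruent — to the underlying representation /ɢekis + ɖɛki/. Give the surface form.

/s/ is a voiceless alveolar fricative. The following trigger /ɖ/ is voiced, so /s/ must become voiced as well.
Changing only its voicing to voiced gives [z] — the voiced alveolar fricative.

[ɢekizɖɛki]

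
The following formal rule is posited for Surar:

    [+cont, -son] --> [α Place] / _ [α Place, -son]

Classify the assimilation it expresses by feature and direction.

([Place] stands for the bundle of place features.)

The shared variable α links the value of the place features (abbreviated [Place]) on the target to the same value on the neighbouring segment, so place is the feature that assimilates.
The conditioning segment sits to the right of the focus bar, meaning the trigger follows the segment that changes — regressive assimilation.

regressive place assimilation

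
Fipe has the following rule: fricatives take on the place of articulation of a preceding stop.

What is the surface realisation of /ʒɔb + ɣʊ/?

/ɣ/ is a voiced velar fricative. The preceding trigger /b/ is bilabial, so /ɣ/ must become bilabial as well.
A voiced bilabial fricative is [β], so the surface segment is [β].

[ʒɔbβʊ]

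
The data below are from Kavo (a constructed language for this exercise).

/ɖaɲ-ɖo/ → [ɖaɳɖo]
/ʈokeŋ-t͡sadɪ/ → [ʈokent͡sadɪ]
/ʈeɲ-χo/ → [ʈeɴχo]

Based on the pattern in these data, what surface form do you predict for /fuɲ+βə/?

[fumβə]

The data show regressive place assimilation: /ɲ/ → [ɳ] before /ɖ/; /ŋ/ → [n] before /t͡s/; /ɲ/ → [ɴ] before /χ/. In each pair only place changes, matching the following consonant, while manner and voice stay constant.
/ɲ/ is a voiced palatal nasal. The following trigger /β/ is bilabial, so /ɲ/ must become bilabial as well.
The voiced bilabial nasal is [m], so /ɲ/ → [m].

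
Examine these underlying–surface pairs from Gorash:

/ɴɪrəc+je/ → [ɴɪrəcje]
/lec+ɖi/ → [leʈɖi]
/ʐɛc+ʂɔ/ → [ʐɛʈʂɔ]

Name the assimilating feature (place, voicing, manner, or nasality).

The segment that alternates is /c/, which surfaces as [ʈ] when adjacent to /ɖ/.
The change palatal → retroflex matches the place of the following /ɖ/, identifying this as place assimilation.
The other alternating form patterns the same way: /c/ → [ʈ] before /ʂ/ (palatal → retroflex, matching retroflex) — only place changes, and always toward the following segment.
No alternation appears in [ɴɪrəcje]: there the adjacent consonants already agree in place (/c/ and /j/ are both palatal), so this form is consistent with the same rule.

place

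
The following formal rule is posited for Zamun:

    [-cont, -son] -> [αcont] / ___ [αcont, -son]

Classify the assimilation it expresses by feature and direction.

regressive manner assimilation

The rule copies [cont] (continuancy) from the environment onto the target stops; since [±cont] encodes the stop/fricative manner contrast, the assimilating dimension is manner.
The conditioning segment sits to the right of the focus bar, meaning the trigger follows the segment that changes — regressive assimilation.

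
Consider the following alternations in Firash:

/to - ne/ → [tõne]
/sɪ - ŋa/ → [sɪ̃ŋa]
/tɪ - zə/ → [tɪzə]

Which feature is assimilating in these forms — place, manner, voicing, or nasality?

nasality

The vowel /o/ surfaces as nasalised [õ] next to the following nasal /n/ — it has acquired the [+nasal] feature of its neighbour.
Likewise in the remaining data: /ɪ/ → [ɪ̃] before /ŋ/ — each time a vowel is nasalised next to a following nasal.
No change occurs in [tɪzə] because the vowel at the boundary is adjacent to an oral consonant, not a nasal (/ɪ/ next to /z/).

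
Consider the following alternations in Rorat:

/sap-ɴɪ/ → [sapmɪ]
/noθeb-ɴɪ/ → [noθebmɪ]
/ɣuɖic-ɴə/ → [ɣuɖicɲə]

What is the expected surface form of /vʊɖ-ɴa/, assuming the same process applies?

The data show progressive place assimilation: /ɴ/ → [m] after /p/; /ɴ/ → [m] after /b/; /ɴ/ → [ɲ] after /c/. In each pair only place changes, matching the preceding consonant, while manner and voice stay constant.
The rule targets /ɴ/ (voiced uvular nasal), which sits after the trigger /ɖ/ (retroflex).
Changing only its place to retroflex gives [ɳ] — the voiced retroflex nasal.

[vʊɖɳa]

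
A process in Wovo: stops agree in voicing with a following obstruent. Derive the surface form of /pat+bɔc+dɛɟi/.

The rule targets /t/ (voiceless alveolar stop), which sits before the trigger /b/ (voiced).
A voiced alveolar stop is [d], so the surface segment is [d].
The same rule applies at the second boundary: /c/ → [ɟ] next to /d/.

[padbɔɟdɛɟi]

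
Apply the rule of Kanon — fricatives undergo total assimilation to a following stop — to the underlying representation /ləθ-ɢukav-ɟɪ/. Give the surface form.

[ləɢɢukaɟɟɪ]

/θ/ is the segment targeted by the rule; it sits immediately before /ɢ/, so it assimilates completely and surfaces as [ɢ].
The same rule applies at the second boundary: /v/ → [ɟ] next to /ɟ/.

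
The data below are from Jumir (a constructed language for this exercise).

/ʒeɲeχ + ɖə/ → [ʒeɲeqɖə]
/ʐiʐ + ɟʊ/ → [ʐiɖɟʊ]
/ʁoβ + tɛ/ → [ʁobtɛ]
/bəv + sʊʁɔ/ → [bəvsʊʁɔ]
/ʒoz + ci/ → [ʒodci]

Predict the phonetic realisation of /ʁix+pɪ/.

The data show regressive manner assimilation: /χ/ → [q] before /ɖ/; /ʐ/ → [ɖ] before /ɟ/; /β/ → [b] before /t/; /z/ → [d] before /c/. In each pair only manner changes, matching the following consonant, while place and voice stay constant.
No alternation appears in [bəvsʊʁɔ]: there the adjacent consonants already agree in manner (/v/ and /s/ are both fricatives), so this form is consistent with the same rule.
/x/ is a voiceless velar fricative. The following trigger /p/ is a stop, so /x/ must become a stop as well.
The voiceless velar stop is [k], so /x/ → [k].

[ʁikpɪ]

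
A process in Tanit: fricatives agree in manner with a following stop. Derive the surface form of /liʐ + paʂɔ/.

/ʐ/ is a voiced retroflex fricative. The following trigger /p/ is a stop, so /ʐ/ must become a stop as well.
The voiced retroflex stop is [ɖ], so /ʐ/ → [ɖ].

[liɖpaʂɔ]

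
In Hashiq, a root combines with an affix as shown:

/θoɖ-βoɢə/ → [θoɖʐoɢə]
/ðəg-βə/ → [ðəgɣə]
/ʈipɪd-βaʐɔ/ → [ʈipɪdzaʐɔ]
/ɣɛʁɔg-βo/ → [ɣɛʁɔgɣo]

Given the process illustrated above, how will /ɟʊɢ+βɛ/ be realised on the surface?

[ɟʊɢʁɛ]

The data show progressive place assimilation: /β/ → [ʐ] after /ɖ/; /β/ → [ɣ] after /g/; /β/ → [z] after /d/. In each pair only place changes, matching the preceding consonant, while manner and voice stay constant.
The rule targets /β/ (voiced bilabial fricative), which sits after the trigger /ɢ/ (uvular).
Changing only its place to uvular gives [ʁ] — the voiced uvular fricative.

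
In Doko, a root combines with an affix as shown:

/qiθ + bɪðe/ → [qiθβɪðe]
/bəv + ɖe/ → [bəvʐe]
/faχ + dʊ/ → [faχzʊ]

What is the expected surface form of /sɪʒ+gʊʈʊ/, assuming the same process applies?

[sɪʒɣʊʈʊ]

The data show progressive manner assimilation: /b/ → [β] after /θ/; /ɖ/ → [ʐ] after /v/; /d/ → [z] after /χ/. In each pair only manner changes, matching the preceding consonant, while place and voice stay constant.
The rule targets /g/ (voiced velar stop), which sits after the trigger /ʒ/ (fricative).
The voiced velar fricative is [ɣ], so /g/ → [ɣ].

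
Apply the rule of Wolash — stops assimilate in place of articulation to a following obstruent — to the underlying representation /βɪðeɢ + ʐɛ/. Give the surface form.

/ɢ/ is a voiced uvular stop. The following trigger /ʐ/ is retroflex, so /ɢ/ must become retroflex as well.
Changing only its place to retroflex gives [ɖ] — the voiced retroflex stop.

[βɪðeɖʐɛ]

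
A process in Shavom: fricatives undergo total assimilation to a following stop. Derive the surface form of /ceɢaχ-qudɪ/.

[ceɢaqqudɪ]

/χ/ is the segment targeted by the rule; it sits immediately before /q/, so it assimilates completely and surfaces as [q].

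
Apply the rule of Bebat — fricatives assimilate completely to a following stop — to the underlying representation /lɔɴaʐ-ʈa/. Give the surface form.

[lɔɴaʈʈa]

/ʐ/ is the segment targeted by the rule; it sits immediately before /ʈ/, so it assimilates completely and surfaces as [ʈ].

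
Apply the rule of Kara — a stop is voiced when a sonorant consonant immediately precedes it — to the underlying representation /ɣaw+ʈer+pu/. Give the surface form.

[ɣawɖerbu]

/ʈ/ is a voiceless retroflex stop. The preceding trigger /w/ is voiced, so /ʈ/ must become voiced as well.
The voiced retroflex stop is [ɖ], so /ʈ/ → [ɖ].
The same rule applies at the second boundary: /p/ → [b] next to /r/.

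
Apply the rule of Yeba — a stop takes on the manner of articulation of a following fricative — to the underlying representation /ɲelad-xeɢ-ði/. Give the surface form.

[ɲelazxeʁði]

The rule targets /d/ (voiced alveolar stop), which sits before the trigger /x/ (fricative).
A voiced alveolar fricative is [z], so the surface segment is [z].
The same rule applies at the second boundary: /ɢ/ → [ʁ] next to /ð/.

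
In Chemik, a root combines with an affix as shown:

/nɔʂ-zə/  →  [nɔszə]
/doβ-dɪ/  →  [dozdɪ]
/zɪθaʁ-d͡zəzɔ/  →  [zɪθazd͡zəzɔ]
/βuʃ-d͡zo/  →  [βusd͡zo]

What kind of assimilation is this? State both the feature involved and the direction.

regressive place assimilation

Comparing underlying and surface forms, /ʂ/ → [s] is the alternation; the neighbouring /z/ is constant.
The change retroflex → alveolar matches the place of the following /z/, identifying this as place assimilation.
Manner and voice are unchanged, so the assimilation is partial, not total.
The other alternating forms pattern the same way: /β/ → [z] before /d/ (bilabial → alveolar, matching alveolar); /ʁ/ → [z] before /d͡z/ (uvular → alveolar, matching alveolar); /ʃ/ → [s] before /d͡z/ (postalveolar → alveolar, matching alveolar) — only place changes, and always toward the following segment.
The trigger is the following segment, so the direction is regressive (anticipatory).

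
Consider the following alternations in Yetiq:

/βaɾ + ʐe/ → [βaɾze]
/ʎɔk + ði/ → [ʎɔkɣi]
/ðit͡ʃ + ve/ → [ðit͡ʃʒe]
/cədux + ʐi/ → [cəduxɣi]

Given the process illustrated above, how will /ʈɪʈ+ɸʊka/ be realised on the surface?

The data show progressive place assimilation: /ʐ/ → [z] after /ɾ/; /ð/ → [ɣ] after /k/; /v/ → [ʒ] after /t͡ʃ/; /ʐ/ → [ɣ] after /x/. In each pair only place changes, matching the preceding consonant, while manner and voice stay constant.
/ɸ/ is a voiceless bilabial fricative. The preceding trigger /ʈ/ is retroflex, so /ɸ/ must become retroflex as well.
The voiceless retroflex fricative is [ʂ], so /ɸ/ → [ʂ].

[ʈɪʈʂʊka]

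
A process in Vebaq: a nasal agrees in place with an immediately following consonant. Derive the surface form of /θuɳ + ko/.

[θuŋko]

The rule targets /ɳ/ (voiced retroflex nasal), which sits before the trigger /k/ (velar).
A voiced velar nasal is [ŋ], so the surface segment is [ŋ].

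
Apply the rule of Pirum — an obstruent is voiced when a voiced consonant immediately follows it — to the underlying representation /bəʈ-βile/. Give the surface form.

/ʈ/ is a voiceless retroflex stop. The following trigger /β/ is voiced, so /ʈ/ must become voiced as well.
The voiced retroflex stop is [ɖ], so /ʈ/ → [ɖ].

[bəɖβile]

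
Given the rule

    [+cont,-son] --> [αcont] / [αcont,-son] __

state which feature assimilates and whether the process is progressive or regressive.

The shared variable α links the value of [cont] on the target to that of the neighbouring obstruent. [cont] distinguishes stops from fricatives — a manner-of-articulation feature — so this is manner assimilation.
The conditioning segment sits to the left of the focus bar, meaning the trigger precedes the segment that changes — progressive assimilation.

progressive manner assimilation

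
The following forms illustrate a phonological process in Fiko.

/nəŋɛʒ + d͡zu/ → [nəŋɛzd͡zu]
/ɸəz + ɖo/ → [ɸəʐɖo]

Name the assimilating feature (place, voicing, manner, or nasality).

place

Comparing underlying and surface forms, /ʒ/ → [z] is the alternation; the neighbouring /d͡z/ is constant.
The change postalveolar → alveolar matches the place of the following /d͡z/, identifying this as place assimilation.
Checking the remaining alternation: /z/ → [ʐ] before /ɖ/ (alveolar → retroflex, matching retroflex) — only place changes, and always toward the following segment.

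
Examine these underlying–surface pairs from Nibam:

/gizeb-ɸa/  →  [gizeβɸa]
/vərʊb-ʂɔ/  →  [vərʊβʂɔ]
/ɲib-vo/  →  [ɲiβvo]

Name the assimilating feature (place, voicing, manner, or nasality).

manner

Comparing underlying and surface forms, /b/ → [β] is the alternation; the neighbouring /ɸ/ is constant.
/b/ is a stop while /ɸ/ is a fricative; the output [β] is a fricative, matching the trigger — so the feature that spreads is manner.
The same holds elsewhere in the data: /b/ → [β] before /ʂ/ (stop → fricative, matching a fricative); /b/ → [β] before /v/ (stop → fricative, matching a fricative) — only manner changes, and always toward the following segment.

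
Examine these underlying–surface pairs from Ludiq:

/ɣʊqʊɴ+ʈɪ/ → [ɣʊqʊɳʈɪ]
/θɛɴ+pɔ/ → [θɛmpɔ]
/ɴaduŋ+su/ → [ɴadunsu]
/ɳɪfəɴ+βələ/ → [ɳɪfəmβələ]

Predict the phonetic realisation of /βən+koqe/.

The data show regressive place assimilation: /ɴ/ → [ɳ] before /ʈ/; /ɴ/ → [m] before /p/; /ŋ/ → [n] before /s/; /ɴ/ → [m] before /β/. In each pair only place changes, matching the following consonant, while manner and voice stay constant.
The rule targets /n/ (voiced alveolar nasal), which sits before the trigger /k/ (velar).
Changing only its place to velar gives [ŋ] — the voiced velar nasal.

[βəŋkoqe]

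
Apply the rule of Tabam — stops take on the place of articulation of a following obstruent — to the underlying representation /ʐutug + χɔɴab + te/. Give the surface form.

[ʐutuɢχɔɴadte]

The rule targets /g/ (voiced velar stop), which sits before the trigger /χ/ (uvular).
The voiced uvular stop is [ɢ], so /g/ → [ɢ].
The same rule applies at the second boundary: /b/ → [d] next to /t/.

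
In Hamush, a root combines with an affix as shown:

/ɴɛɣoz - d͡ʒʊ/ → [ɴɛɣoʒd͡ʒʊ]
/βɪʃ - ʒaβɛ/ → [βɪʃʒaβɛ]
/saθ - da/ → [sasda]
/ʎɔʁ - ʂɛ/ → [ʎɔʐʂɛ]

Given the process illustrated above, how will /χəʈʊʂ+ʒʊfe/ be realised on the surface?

The data show regressive place assimilation: /z/ → [ʒ] before /d͡ʒ/; /θ/ → [s] before /d/; /ʁ/ → [ʐ] before /ʂ/. In each pair only place changes, matching the following consonant, while manner and voice stay constant.
Nothing changes in [βɪʃʒaβɛ]: there the adjacent consonants already agree in place (/ʃ/ and /ʒ/ are both postalveolar), so this form is consistent with the same rule.
The rule targets /ʂ/ (voiceless retroflex fricative), which sits before the trigger /ʒ/ (postalveolar).
The voiceless postalveolar fricative is [ʃ], so /ʂ/ → [ʃ].

[χəʈʊʃʒʊfe]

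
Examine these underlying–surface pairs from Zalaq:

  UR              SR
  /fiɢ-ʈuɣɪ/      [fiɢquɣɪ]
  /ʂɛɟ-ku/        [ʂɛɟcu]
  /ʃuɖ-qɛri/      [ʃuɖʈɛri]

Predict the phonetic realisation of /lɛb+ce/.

[lɛbpe]

The data show progressive place assimilation: /ʈ/ → [q] after /ɢ/; /k/ → [c] after /ɟ/; /q/ → [ʈ] after /ɖ/. In each pair only place changes, matching the preceding consonant, while manner and voice stay constant.
/c/ is a voiceless palatal stop. The preceding trigger /b/ is bilabial, so /c/ must become bilabial as well.
A voiceless bilabial stop is [p], so the surface segment is [p].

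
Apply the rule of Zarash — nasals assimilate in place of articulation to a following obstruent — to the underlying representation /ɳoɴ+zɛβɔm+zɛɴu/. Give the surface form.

The rule targets /ɴ/ (voiced uvular nasal), which sits before the trigger /z/ (alveolar).
A voiced alveolar nasal is [n], so the surface segment is [n].
At the second juncture, /m/ likewise becomes [n] adjacent to /z/.

[ɳonzɛβɔnzɛɴu]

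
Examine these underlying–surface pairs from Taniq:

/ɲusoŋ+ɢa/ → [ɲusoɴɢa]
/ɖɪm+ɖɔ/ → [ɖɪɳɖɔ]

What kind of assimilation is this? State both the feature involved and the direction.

The segment that alternates is /ŋ/, which surfaces as [ɴ] when adjacent to /ɢ/.
/ŋ/ is velar while /ɢ/ is uvular; the output [ɴ] is uvular, matching the trigger — so the feature that spreads is place.
Manner and voice are unchanged, so the assimilation is partial, not total.
The other alternating form patterns the same way: /m/ → [ɳ] before /ɖ/ (bilabial → retroflex, matching retroflex) — only place changes, and always toward the following segment.
The trigger is the following segment, so the direction is regressive (anticipatory).

regressive place assimilation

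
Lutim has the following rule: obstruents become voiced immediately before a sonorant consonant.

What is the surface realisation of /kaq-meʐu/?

[kaɢmeʐu]

/q/ is a voiceless uvular stop. The following trigger /m/ is voiced, so /q/ must become voiced as well.
A voiced uvular stop is [ɢ], so the surface segment is [ɢ].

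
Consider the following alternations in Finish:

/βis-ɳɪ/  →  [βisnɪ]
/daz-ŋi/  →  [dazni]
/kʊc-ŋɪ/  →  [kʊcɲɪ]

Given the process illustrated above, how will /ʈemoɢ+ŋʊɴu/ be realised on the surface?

The data show progressive place assimilation: /ɳ/ → [n] after /s/; /ŋ/ → [n] after /z/; /ŋ/ → [ɲ] after /c/. In each pair only place changes, matching the preceding consonant, while manner and voice stay constant.
/ŋ/ is a voiced velar nasal. The preceding trigger /ɢ/ is uvular, so /ŋ/ must become uvular as well.
Changing only its place to uvular gives [ɴ] — the voiced uvular nasal.

[ʈemoɢɴʊɴu]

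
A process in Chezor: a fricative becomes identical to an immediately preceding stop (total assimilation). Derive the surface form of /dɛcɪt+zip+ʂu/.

/z/ is the segment targeted by the rule; it sits immediately after /t/, so it assimilates completely and surfaces as [t].
At the second juncture, /ʂ/ likewise becomes [p] adjacent to /p/.

[dɛcɪttippu]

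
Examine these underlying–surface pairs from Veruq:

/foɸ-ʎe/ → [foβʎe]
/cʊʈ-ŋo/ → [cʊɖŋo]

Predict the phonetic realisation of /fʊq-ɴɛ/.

The data show regressive voicing assimilation: /ɸ/ → [β] before /ʎ/; /ʈ/ → [ɖ] before /ŋ/. In each pair only voicing changes, matching the following consonant, while place and manner stay constant.
/q/ is a voiceless uvular stop. The following trigger /ɴ/ is voiced, so /q/ must become voiced as well.
A voiced uvular stop is [ɢ], so the surface segment is [ɢ].

[fʊɢɴɛ]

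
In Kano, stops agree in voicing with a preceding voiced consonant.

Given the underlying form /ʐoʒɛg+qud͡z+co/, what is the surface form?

The rule targets /q/ (voiceless uvular stop), which sits after the trigger /g/ (voiced).
The voiced uvular stop is [ɢ], so /q/ → [ɢ].
At the second juncture, /c/ likewise becomes [ɟ] adjacent to /d͡z/.

[ʐoʒɛgɢud͡zɟo]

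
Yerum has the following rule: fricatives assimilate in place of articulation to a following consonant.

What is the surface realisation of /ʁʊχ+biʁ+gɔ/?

/χ/ is a voiceless uvular fricative. The following trigger /b/ is bilabial, so /χ/ must become bilabial as well.
A voiceless bilabial fricative is [ɸ], so the surface segment is [ɸ].
At the second juncture, /ʁ/ likewise becomes [ɣ] adjacent to /g/.

[ʁʊɸbiɣgɔ]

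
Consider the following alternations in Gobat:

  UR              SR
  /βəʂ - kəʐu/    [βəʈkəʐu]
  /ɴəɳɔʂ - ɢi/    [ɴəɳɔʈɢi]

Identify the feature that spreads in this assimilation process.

manner

Comparing underlying and surface forms, /ʂ/ → [ʈ] is the alternation; the neighbouring /k/ is constant.
/ʂ/ is a fricative while /k/ is a stop; the output [ʈ] is a stop, matching the trigger — so the feature that spreads is manner.
The other alternating form patterns the same way: /ʂ/ → [ʈ] before /ɢ/ (fricative → stop, matching a stop) — only manner changes, and always toward the following segment.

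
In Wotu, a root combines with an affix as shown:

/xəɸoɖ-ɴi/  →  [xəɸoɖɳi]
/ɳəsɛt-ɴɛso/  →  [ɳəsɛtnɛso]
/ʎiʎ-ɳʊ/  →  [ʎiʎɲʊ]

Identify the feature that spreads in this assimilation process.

place

Underlying /ɴ/ is realised as [ɳ] next to /ɖ/; /ɖ/ itself does not change.
/ɴ/ is uvular while /ɖ/ is retroflex; the output [ɳ] is retroflex, matching the trigger — so the feature that spreads is place.
The same holds elsewhere in the data: /ɴ/ → [n] after /t/ (uvular → alveolar, matching alveolar); /ɳ/ → [ɲ] after /ʎ/ (retroflex → palatal, matching palatal) — only place changes, and always toward the preceding segment.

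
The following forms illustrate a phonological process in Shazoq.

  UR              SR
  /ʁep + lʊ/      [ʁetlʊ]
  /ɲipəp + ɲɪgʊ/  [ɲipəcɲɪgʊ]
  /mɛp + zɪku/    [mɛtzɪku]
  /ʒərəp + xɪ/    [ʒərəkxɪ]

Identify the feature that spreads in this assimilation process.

Underlying /p/ is realised as [t] next to /l/; /l/ itself does not change.
The change bilabial → alveolar matches the place of the following /l/, identifying this as place assimilation.
Checking the remaining alternations: /p/ → [c] before /ɲ/ (bilabial → palatal, matching palatal); /p/ → [t] before /z/ (bilabial → alveolar, matching alveolar); /p/ → [k] before /x/ (bilabial → velar, matching velar) — only place changes, and always toward the following segment.

place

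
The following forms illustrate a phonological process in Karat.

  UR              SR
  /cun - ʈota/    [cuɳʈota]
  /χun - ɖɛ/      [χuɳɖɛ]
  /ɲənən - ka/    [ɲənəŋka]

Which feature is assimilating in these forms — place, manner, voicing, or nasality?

place

Underlying /n/ is realised as [ɳ] next to /ʈ/; /ʈ/ itself does not change.
The change alveolar → retroflex matches the place of the following /ʈ/, identifying this as place assimilation.
Checking the remaining alternations: /n/ → [ɳ] before /ɖ/ (alveolar → retroflex, matching retroflex); /n/ → [ŋ] before /k/ (alveolar → velar, matching velar) — only place changes, and always toward the following segment.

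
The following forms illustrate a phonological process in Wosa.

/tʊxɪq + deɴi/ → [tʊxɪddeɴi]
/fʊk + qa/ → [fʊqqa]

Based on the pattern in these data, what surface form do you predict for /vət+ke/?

[vəkke]

The data show regressive total assimilation (/q/ → [d] before /d/; /k/ → [q] before /q/): in every case the target segment becomes identical to its following neighbour, copying more than a single feature.
/t/ is the segment targeted by the rule; it sits immediately before /k/, so it assimilates completely and surfaces as [k].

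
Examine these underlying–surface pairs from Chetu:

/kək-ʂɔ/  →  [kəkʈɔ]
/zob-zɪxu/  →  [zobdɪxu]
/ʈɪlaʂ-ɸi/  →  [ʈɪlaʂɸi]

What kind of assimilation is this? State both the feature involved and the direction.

Comparing underlying and surface forms, /ʂ/ → [ʈ] is the alternation; the neighbouring /k/ is constant.
/ʂ/ is a fricative while /k/ is a stop; the output [ʈ] is a stop, matching the trigger — so the feature that spreads is manner.
Place and voice are unchanged, so the assimilation is partial, not total.
The other alternating form patterns the same way: /z/ → [d] after /b/ (fricative → stop, matching a stop) — only manner changes, and always toward the preceding segment.
No alternation appears in [ʈɪlaʂɸi]: there the adjacent consonants already agree in manner (/ɸ/ and /ʂ/ are both fricatives), so this form is consistent with the same rule.
Since the segment that changes follows the conditioning segment, the assimilation is progressive.

progressive manner assimilation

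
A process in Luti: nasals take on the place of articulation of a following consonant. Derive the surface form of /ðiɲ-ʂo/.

[ðiɳʂo]

The rule targets /ɲ/ (voiced palatal nasal), which sits before the trigger /ʂ/ (retroflex).
The voiced retroflex nasal is [ɳ], so /ɲ/ → [ɳ].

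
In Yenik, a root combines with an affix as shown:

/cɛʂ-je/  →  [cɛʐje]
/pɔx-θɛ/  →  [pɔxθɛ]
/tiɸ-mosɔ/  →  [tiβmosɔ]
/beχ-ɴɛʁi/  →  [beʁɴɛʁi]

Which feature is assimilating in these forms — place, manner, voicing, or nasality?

voicing

The segment that alternates is /ʂ/, which surfaces as [ʐ] when adjacent to /j/.
/ʂ/ is voiceless while /j/ is voiced; the output [ʐ] is voiced, matching the trigger — so the feature that spreads is voicing.
The same holds elsewhere in the data: /ɸ/ → [β] before /m/ (voiceless → voiced, matching voiced); /χ/ → [ʁ] before /ɴ/ (voiceless → voiced, matching voiced) — only voicing changes, and always toward the following segment.
Nothing changes in [pɔxθɛ]: there the adjacent consonants already agree in voicing (/x/ and /θ/ are both voiceless), so this form is consistent with the same rule.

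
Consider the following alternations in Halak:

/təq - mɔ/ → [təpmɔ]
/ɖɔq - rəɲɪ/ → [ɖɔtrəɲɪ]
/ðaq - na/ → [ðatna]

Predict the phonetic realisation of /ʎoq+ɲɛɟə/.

[ʎocɲɛɟə]

The data show regressive place assimilation: /q/ → [p] before /m/; /q/ → [t] before /r/; /q/ → [t] before /n/. In each pair only place changes, matching the following consonant, while manner and voice stay constant.
The rule targets /q/ (voiceless uvular stop), which sits before the trigger /ɲ/ (palatal).
A voiceless palatal stop is [c], so the surface segment is [c].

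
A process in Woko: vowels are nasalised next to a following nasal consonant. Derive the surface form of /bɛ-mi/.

[bɛ̃mi]

The vowel /ɛ/ is adjacent to the following nasal /m/, so it acquires [+nasal] and surfaces as [ɛ̃].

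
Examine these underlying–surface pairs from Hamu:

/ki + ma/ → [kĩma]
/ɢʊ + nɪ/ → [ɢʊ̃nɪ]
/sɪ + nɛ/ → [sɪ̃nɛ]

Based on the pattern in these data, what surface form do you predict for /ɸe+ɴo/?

The data show regressive nasality assimilation (vowel nasalisation): /i/ → [ĩ] before /m/; /ʊ/ → [ʊ̃] before /n/; /ɪ/ → [ɪ̃] before /n/ — a vowel is nasalised by an immediately following nasal consonant.
/e/ sits next to the nasal /ɴ/ and is therefore nasalised to [ẽ].

[ɸẽɴo]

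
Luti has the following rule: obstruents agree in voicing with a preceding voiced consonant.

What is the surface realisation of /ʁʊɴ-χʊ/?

[ʁʊɴʁʊ]

The rule targets /χ/ (voiceless uvular fricative), which sits after the trigger /ɴ/ (voiced).
The voiced uvular fricative is [ʁ], so /χ/ → [ʁ].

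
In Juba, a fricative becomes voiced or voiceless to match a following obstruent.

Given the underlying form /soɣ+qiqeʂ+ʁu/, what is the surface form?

/ɣ/ is a voiced velar fricative. The following trigger /q/ is voiceless, so /ɣ/ must become voiceless as well.
The voiceless velar fricative is [x], so /ɣ/ → [x].
At the second juncture, /ʂ/ likewise becomes [ʐ] adjacent to /ʁ/.

[soxqiqeʐʁu]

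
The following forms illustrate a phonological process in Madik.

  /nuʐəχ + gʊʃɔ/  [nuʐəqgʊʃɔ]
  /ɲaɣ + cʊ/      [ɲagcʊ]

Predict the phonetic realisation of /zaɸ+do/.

[zapdo]

The data show regressive manner assimilation: /χ/ → [q] before /g/; /ɣ/ → [g] before /c/. In each pair only manner changes, matching the following consonant, while place and voice stay constant.
The rule targets /ɸ/ (voiceless bilabial fricative), which sits before the trigger /d/ (stop).
Changing only its manner to stop gives [p] — the voiceless bilabial stop.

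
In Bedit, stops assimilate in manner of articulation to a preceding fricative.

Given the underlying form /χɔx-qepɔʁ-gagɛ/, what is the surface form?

[χɔxχepɔʁɣagɛ]

The rule targets /q/ (voiceless uvular stop), which sits after the trigger /x/ (fricative).
A voiceless uvular fricative is [χ], so the surface segment is [χ].
The same rule applies at the second boundary: /g/ → [ɣ] next to /ʁ/.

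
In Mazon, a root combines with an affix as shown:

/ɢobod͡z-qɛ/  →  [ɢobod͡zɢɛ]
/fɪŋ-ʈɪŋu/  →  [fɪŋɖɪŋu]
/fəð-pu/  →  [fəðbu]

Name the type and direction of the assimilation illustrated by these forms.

progressive voicing assimilation

Comparing underlying and surface forms, /q/ → [ɢ] is the alternation; the neighbouring /d͡z/ is constant.
The change voiceless → voiced matches the voicing of the preceding /d͡z/, identifying this as voicing assimilation.
Place and manner are unchanged, so the assimilation is partial, not total.
The same holds elsewhere in the data: /ʈ/ → [ɖ] after /ŋ/ (voiceless → voiced, matching voiced); /p/ → [b] after /ð/ (voiceless → voiced, matching voiced) — only voicing changes, and always toward the preceding segment.
Since the segment that changes follows the conditioning segment, the assimilation is progressive.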